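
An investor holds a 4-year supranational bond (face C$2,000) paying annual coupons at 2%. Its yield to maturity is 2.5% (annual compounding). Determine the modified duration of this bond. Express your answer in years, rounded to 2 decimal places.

Periodic yield y = 0.025. First find Macaulay duration:
  t   CF        PV=CF/(1+0.025)^t    t·PV
  1        40.00        39.0244        39.0244
  2        40.00        38.0726        76.1452
  3        40.00        37.1440       111.4319
  4     2,040.00     1,848.1393     7,392.5573
  Σ                  1,962.3803     7,619.1587
P = 1,962.3803; Macaulay duration = 7,619.1587 / 1,962.3803 = 3.88261 years.
Modified duration = D_Mac / (1 + y) = 3.88261 / 1.025 = 3.78791 years.

3.79 years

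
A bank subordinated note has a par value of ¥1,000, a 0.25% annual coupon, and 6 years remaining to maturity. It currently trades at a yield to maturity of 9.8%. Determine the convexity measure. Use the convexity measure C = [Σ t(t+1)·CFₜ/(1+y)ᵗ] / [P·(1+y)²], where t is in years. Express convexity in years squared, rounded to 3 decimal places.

With y = 0.098:
  t   CF        PV=CF/(1+0.098)^t    t·PV        t(t+1)·PV
  1         2.50         2.2769         2.2769           4.5537
  2         2.50         2.0736         4.1473          12.4419
  3         2.50         1.8886         5.6657          22.6628
  4         2.50         1.7200         6.8800          34.4002
  5         2.50         1.5665         7.8325          46.9948
  6     1,002.50       572.0979     3,432.5873      24,028.1111
  Σ                    581.6235     3,459.3897      24,149.1645
P = 581.6235.
Convexity = Σ t(t+1)·PV / [P·(1+y)²] = 24,149.1645 / (581.6235 × 1.205604) = 34.43939.

34.439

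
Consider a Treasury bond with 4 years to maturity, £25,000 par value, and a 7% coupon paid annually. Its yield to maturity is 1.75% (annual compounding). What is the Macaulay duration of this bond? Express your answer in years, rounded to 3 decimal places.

3.660 years

Periodic yield y = 0.0175. Discount each cash flow and weight by its year:
  t   CF        PV=CF/(1+0.0175)^t    t·PV
  1     1,750.00     1,719.9017     1,719.9017
  2     1,750.00     1,690.3211     3,380.6422
  3     1,750.00     1,661.2492     4,983.7477
  4    26,750.00    24,956.6400    99,826.5601
  Σ                 30,028.1121   109,910.8517
Price P = Σ PV = 30,028.1121.
Macaulay duration = Σ(t·PV) / P = 109,910.8517 / 30,028.1121 = 3.66027 years.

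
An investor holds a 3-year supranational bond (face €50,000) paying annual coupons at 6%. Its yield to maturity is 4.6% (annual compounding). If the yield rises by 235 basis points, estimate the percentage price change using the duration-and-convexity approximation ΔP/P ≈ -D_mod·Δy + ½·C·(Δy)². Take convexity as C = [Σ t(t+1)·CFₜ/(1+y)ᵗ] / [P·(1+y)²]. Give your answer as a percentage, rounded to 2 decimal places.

-6.09%

With y = 0.046:
  t   CF        PV=CF/(1+0.046)^t    t·PV        t(t+1)·PV
  1     3,000.00     2,868.0688     2,868.0688       5,736.1377
  2     3,000.00     2,741.9396     5,483.8792      16,451.6377
  3    53,000.00    46,310.6435   138,931.9306     555,727.7224
  Σ                 51,920.6520   147,283.8787     577,915.4977
P = 51,920.6520; D_Mac = 2.83671 yrs; D_mod = 2.71196 yrs; C = 10.17328.
Duration effect: -2.71196 × (+0.0235) = -0.063731
Convexity effect: 0.5 × 10.17328 × (0.0235)² = +0.0028091
ΔP/P ≈ -0.063731 + 0.0028091 = -0.060922 = -6.0922%.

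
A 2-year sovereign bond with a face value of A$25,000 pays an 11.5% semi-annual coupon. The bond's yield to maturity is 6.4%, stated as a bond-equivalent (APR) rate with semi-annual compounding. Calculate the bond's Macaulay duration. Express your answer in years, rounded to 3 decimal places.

Periodic yield y = 0.032. Discount each cash flow and weight by its period:
  t   CF        PV=CF/(1+0.032)^t    t·PV
  1     1,437.50     1,392.9264     1,392.9264
  2     1,437.50     1,349.7348     2,699.4697
  3     1,437.50     1,307.8826     3,923.6478
  4    26,437.50    23,307.8168    93,231.2671
  Σ                 27,358.3606   101,247.3110
Price P = Σ PV = 27,358.3606.
Macaulay duration = Σ(t·PV) / P = 101,247.3110 / 27,358.3606 = 3.70078 half-year periods.
In years: 3.70078 / 2 = 1.85039 years.

1.850 years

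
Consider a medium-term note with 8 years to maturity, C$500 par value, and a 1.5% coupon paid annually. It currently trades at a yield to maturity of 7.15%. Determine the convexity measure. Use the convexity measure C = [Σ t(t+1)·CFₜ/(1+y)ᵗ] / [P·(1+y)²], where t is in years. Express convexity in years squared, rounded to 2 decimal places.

With y = 0.0715:
  t   CF        PV=CF/(1+0.0715)^t    t·PV        t(t+1)·PV
  1         7.50         6.9995         6.9995          13.9991
  2         7.50         6.5325        13.0649          39.1948
  3         7.50         6.0966        18.2897          73.1587
  4         7.50         5.6897        22.7590         113.7948
  5         7.50         5.3101        26.5504         159.3022
  6         7.50         4.9557        29.7344         208.1409
  7         7.50         4.6250        32.3753         259.0026
  8       507.50       292.0779     2,336.6229      21,029.6062
  Σ                    332.2870     2,486.3961      21,896.1992
P = 332.2870.
Convexity = Σ t(t+1)·PV / [P·(1+y)²] = 21,896.1992 / (332.2870 × 1.148112) = 57.39460.

57.39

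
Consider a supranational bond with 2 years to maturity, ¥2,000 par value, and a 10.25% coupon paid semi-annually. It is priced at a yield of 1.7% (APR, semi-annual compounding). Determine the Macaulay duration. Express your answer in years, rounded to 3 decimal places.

1.870 years

Periodic yield y = 0.0085. Discount each cash flow and weight by its period:
  t   CF        PV=CF/(1+0.0085)^t    t·PV
  1       102.50       101.6361       101.6361
  2       102.50       100.7795       201.5589
  3       102.50        99.9301       299.7902
  4     2,102.50     2,032.5086     8,130.0344
  Σ                  2,334.8542     8,733.0197
Price P = Σ PV = 2,334.8542.
Macaulay duration = Σ(t·PV) / P = 8,733.0197 / 2,334.8542 = 3.74028 half-year periods.
In years: 3.74028 / 2 = 1.87014 years.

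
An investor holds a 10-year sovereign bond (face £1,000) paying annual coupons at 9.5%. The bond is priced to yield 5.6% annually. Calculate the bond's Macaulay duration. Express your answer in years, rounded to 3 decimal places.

7.272 years

Periodic yield y = 0.056. Discount each cash flow and weight by its year:
  t   CF        PV=CF/(1+0.056)^t    t·PV
  1        95.00        89.9621        89.9621
  2        95.00        85.1914       170.3828
  3        95.00        80.6737       242.0210
  4        95.00        76.3955       305.5821
  5        95.00        72.3442       361.7212
  6        95.00        68.5078       411.0469
  7        95.00        64.8748       454.1238
  8        95.00        61.4345       491.4759
  9        95.00        58.1766       523.5894
  10    1,095.00       635.0018     6,350.0177
  Σ                  1,292.5625     9,399.9230
Price P = Σ PV = 1,292.5625.
Macaulay duration = Σ(t·PV) / P = 9,399.9230 / 1,292.5625 = 7.27232 years.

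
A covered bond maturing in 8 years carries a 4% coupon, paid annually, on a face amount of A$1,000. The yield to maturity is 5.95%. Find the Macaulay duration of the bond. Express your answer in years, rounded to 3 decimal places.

6.923 years

Periodic yield y = 0.0595. Discount each cash flow and weight by its year:
  t   CF        PV=CF/(1+0.0595)^t    t·PV
  1        40.00        37.7537        37.7537
  2        40.00        35.6335        71.2669
  3        40.00        33.6323       100.8970
  4        40.00        31.7436       126.9744
  5        40.00        29.9609       149.8046
  6        40.00        28.2784       169.6702
  7        40.00        26.6903       186.8320
  8     1,040.00       654.9764     5,239.8112
  Σ                    878.6690     6,083.0100
Price P = Σ PV = 878.6690.
Macaulay duration = Σ(t·PV) / P = 6,083.0100 / 878.6690 = 6.92298 years.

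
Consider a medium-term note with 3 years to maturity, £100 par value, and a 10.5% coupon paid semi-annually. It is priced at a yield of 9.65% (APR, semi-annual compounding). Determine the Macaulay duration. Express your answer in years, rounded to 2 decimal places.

2.65 years

Periodic yield y = 0.04825. Discount each cash flow and weight by its period:
  t   CF        PV=CF/(1+0.04825)^t    t·PV
  1         5.25         5.0083         5.0083
  2         5.25         4.7778         9.5556
  3         5.25         4.5579        13.6737
  4         5.25         4.3481        17.3924
  5         5.25         4.1480        20.7398
  6       105.25        79.3292       475.9750
  Σ                    102.1693       542.3449
Price P = Σ PV = 102.1693.
Macaulay duration = Σ(t·PV) / P = 542.3449 / 102.1693 = 5.30830 half-year periods.
In years: 5.30830 / 2 = 2.65415 years.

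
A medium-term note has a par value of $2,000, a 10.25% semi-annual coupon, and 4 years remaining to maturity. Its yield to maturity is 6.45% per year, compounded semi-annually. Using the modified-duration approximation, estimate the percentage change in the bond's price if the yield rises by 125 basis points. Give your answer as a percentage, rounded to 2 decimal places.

-4.14%

Periodic yield y = 0.03225. Modified duration first:
  t   CF        PV=CF/(1+0.03225)^t    t·PV
  1       102.50        99.2977        99.2977
  2       102.50        96.1954       192.3907
  3       102.50        93.1900       279.5699
  4       102.50        90.2785       361.1140
  5       102.50        87.4580       437.2899
  6       102.50        84.7256       508.3534
  7       102.50        82.0785       574.5498
  8     2,102.50     1,631.0109    13,048.0875
  Σ                  2,264.2345    15,500.6528
P = 2,264.2345; D_Mac = 6.84587 half-year periods = 3.42293 yrs; D_mod = 3.42293/(1+0.03225) = 3.31599 yrs.
ΔP/P ≈ -D_mod · Δy = -3.31599 × (+0.0125) = -0.041450 = -4.1450%.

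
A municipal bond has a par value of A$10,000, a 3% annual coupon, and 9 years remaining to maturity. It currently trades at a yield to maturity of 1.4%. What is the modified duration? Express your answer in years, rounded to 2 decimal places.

Periodic yield y = 0.014. First find Macaulay duration:
  t   CF        PV=CF/(1+0.014)^t    t·PV
  1       300.00       295.8580       295.8580
  2       300.00       291.7732       583.5463
  3       300.00       287.7447       863.2342
  4       300.00       283.7719     1,135.0877
  5       300.00       279.8540     1,399.2699
  6       300.00       275.9901     1,655.9407
  7       300.00       272.1796     1,905.2572
  8       300.00       268.4217     2,147.3736
  9    10,300.00     9,088.5715    81,797.1438
  Σ                 11,344.1647    91,782.7114
P = 11,344.1647; Macaulay duration = 91,782.7114 / 11,344.1647 = 8.09074 years.
Modified duration = D_Mac / (1 + y) = 8.09074 / 1.014 = 7.97904 years.

7.98 years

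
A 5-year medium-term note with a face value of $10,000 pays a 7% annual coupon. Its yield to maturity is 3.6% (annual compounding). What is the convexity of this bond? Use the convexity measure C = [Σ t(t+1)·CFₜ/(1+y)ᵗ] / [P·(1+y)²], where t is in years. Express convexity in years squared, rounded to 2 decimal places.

23.75

With y = 0.036:
  t   CF        PV=CF/(1+0.036)^t    t·PV        t(t+1)·PV
  1       700.00       675.6757       675.6757       1,351.3514
  2       700.00       652.1966     1,304.3932       3,913.1796
  3       700.00       629.5334     1,888.6002       7,554.4008
  4       700.00       607.6577     2,430.6309      12,153.1544
  5    10,700.00     8,965.7165    44,828.5823     268,971.4941
  Σ                 11,530.7799    51,127.8823     293,943.5801
P = 11,530.7799.
Convexity = Σ t(t+1)·PV / [P·(1+y)²] = 293,943.5801 / (11,530.7799 × 1.073296) = 23.75121.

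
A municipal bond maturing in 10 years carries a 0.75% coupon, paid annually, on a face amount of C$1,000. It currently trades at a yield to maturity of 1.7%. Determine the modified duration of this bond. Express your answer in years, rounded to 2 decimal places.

Periodic yield y = 0.017. First find Macaulay duration:
  t   CF        PV=CF/(1+0.017)^t    t·PV
  1         7.50         7.3746         7.3746
  2         7.50         7.2514        14.5027
  3         7.50         7.1301        21.3904
  4         7.50         7.0110        28.0438
  5         7.50         6.8938        34.4688
  6         7.50         6.7785        40.6712
  7         7.50         6.6652        46.6566
  8         7.50         6.5538        52.4305
  9         7.50         6.4443        57.9983
  10    1,007.50       851.2077     8,512.0766
  Σ                    913.3103     8,815.6136
P = 913.3103; Macaulay duration = 8,815.6136 / 913.3103 = 9.65237 years.
Modified duration = D_Mac / (1 + y) = 9.65237 / 1.017 = 9.49103 years.

9.49 years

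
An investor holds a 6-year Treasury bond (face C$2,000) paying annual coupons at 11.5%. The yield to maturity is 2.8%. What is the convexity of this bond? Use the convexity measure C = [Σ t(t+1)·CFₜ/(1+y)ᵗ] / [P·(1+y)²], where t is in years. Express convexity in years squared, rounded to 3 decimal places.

30.094

With y = 0.028:
  t   CF        PV=CF/(1+0.028)^t    t·PV        t(t+1)·PV
  1       230.00       223.7354       223.7354         447.4708
  2       230.00       217.6414       435.2829       1,305.8487
  3       230.00       211.7135       635.1404       2,540.5616
  4       230.00       205.9470       823.7878       4,118.9391
  5       230.00       200.3375     1,001.6875       6,010.1252
  6     2,230.00     1,889.4969    11,336.9812      79,358.8682
  Σ                  2,948.8717    14,456.6152      93,781.8137
P = 2,948.8717.
Convexity = Σ t(t+1)·PV / [P·(1+y)²] = 93,781.8137 / (2,948.8717 × 1.056784) = 30.09377.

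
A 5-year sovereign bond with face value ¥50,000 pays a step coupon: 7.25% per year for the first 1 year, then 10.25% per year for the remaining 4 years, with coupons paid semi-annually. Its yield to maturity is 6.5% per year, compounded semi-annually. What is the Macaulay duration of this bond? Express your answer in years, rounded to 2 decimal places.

4.20 years

Periodic yield y = 0.0325. Discount each cash flow and weight by its period:
  t   CF        PV=CF/(1+0.0325)^t    t·PV
  1     1,812.50     1,755.4479     1,755.4479
  2     1,812.50     1,700.1917     3,400.3834
  3     2,562.50     2,328.0574     6,984.1723
  4     2,562.50     2,254.7772     9,019.1088
  5     2,562.50     2,183.8036    10,919.0179
  6     2,562.50     2,115.0640    12,690.3840
  7     2,562.50     2,048.4881    14,339.4169
  8     2,562.50     1,984.0079    15,872.0630
  9     2,562.50     1,921.5573    17,294.0154
  10   52,562.50    38,174.6804   381,746.8040
  Σ                 56,466.0755   474,020.8136
Price P = Σ PV = 56,466.0755.
Macaulay duration = Σ(t·PV) / P = 474,020.8136 / 56,466.0755 = 8.39479 half-year periods.
In years: 8.39479 / 2 = 4.19739 years.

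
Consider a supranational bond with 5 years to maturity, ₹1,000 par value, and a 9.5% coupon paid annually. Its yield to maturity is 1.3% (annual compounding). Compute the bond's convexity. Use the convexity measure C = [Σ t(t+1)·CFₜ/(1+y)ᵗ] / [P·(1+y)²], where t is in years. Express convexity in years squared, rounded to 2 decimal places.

With y = 0.013:
  t   CF        PV=CF/(1+0.013)^t    t·PV        t(t+1)·PV
  1        95.00        93.7808        93.7808         187.5617
  2        95.00        92.5773       185.1547         555.4641
  3        95.00        91.3893       274.1678       1,096.6714
  4        95.00        90.2165       360.8659       1,804.3294
  5     1,095.00     1,026.5188     5,132.5938      30,795.5629
  Σ                  1,394.4827     6,046.5631      34,439.5894
P = 1,394.4827.
Convexity = Σ t(t+1)·PV / [P·(1+y)²] = 34,439.5894 / (1,394.4827 × 1.026169) = 24.06722.

24.07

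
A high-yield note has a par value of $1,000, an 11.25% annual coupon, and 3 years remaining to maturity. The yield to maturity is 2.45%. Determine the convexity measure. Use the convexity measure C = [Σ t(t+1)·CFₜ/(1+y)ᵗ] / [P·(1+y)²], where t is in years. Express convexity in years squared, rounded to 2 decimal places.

With y = 0.0245:
  t   CF        PV=CF/(1+0.0245)^t    t·PV        t(t+1)·PV
  1       112.50       109.8097       109.8097         219.6193
  2       112.50       107.1837       214.3673         643.1020
  3     1,112.50     1,034.5801     3,103.7404      12,414.9615
  Σ                  1,251.5735     3,427.9174      13,277.6828
P = 1,251.5735.
Convexity = Σ t(t+1)·PV / [P·(1+y)²] = 13,277.6828 / (1,251.5735 × 1.049600) = 10.10746.

10.11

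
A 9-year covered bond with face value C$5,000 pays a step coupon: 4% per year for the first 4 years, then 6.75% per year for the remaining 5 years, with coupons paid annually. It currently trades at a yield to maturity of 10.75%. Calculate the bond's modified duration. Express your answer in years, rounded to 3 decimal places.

6.565 years

Periodic yield y = 0.1075. First find Macaulay duration:
  t   CF        PV=CF/(1+0.1075)^t    t·PV
  1       200.00       180.5869       180.5869
  2       200.00       163.0582       326.1163
  3       200.00       147.2308       441.6925
  4       200.00       132.9398       531.7592
  5       337.50       202.5607     1,012.8033
  6       337.50       182.8990     1,097.3941
  7       337.50       165.1458     1,156.0209
  8       337.50       149.1159     1,192.9270
  9     5,337.50     2,129.3364    19,164.0274
  Σ                  3,452.8735    25,103.3277
P = 3,452.8735; Macaulay duration = 25,103.3277 / 3,452.8735 = 7.27027 years.
Modified duration = D_Mac / (1 + y) = 7.27027 / 1.1075 = 6.56458 years.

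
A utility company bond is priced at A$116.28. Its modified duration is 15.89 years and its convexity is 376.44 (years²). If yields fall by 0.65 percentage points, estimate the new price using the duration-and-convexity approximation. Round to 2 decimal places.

A$129.21

Duration effect: -D_mod·Δy = -15.89 × (-0.0065) = +0.103285
Convexity effect: ½·C·(Δy)² = 0.5 × 376.44 × (-0.0065)² = +0.007952295
ΔP/P ≈ +0.103285 + 0.007952295 = +0.111237295
New price ≈ 116.28 × (1 + 0.111237295) = 129.2146726626.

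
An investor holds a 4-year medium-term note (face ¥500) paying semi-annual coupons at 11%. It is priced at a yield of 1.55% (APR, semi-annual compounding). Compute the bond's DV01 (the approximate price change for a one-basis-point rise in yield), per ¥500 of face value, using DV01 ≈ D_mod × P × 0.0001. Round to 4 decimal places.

¥0.2336

Periodic yield y = 0.00775.
  t   CF        PV=CF/(1+0.00775)^t    t·PV
  1        27.50        27.2885        27.2885
  2        27.50        27.0787        54.1573
  3        27.50        26.8704        80.6112
  4        27.50        26.6638       106.6551
  5        27.50        26.4587       132.2935
  6        27.50        26.2552       157.5314
  7        27.50        26.0533       182.3732
  8       527.50       495.9067     3,967.2539
  Σ                    682.5753     4,708.1642
P = 682.5753; D_Mac = 6.89765 half-year periods = 3.44882 yrs; D_mod = 3.42230 yrs.
DV01 ≈ 3.42230 × 682.5753 × 0.0001 = 0.233598.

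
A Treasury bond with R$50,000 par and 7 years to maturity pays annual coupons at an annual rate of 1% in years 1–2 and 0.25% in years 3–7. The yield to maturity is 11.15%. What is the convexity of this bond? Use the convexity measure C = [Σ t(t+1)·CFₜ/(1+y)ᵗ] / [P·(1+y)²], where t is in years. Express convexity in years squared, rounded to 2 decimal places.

With y = 0.1115:
  t   CF        PV=CF/(1+0.1115)^t    t·PV        t(t+1)·PV
  1       500.00       449.8426       449.8426         899.6851
  2       500.00       404.7166       809.4333       2,428.2999
  3       125.00        91.0294       273.0882       1,092.3526
  4       125.00        81.8978       327.5911       1,637.9557
  5       125.00        73.6822       368.4111       2,210.4665
  6       125.00        66.2908       397.7448       2,784.2133
  7    50,125.00    23,915.9764   167,411.8349   1,339,294.6790
  Σ                 25,083.4358   170,037.9458   1,350,347.6520
P = 25,083.4358.
Convexity = Σ t(t+1)·PV / [P·(1+y)²] = 1,350,347.6520 / (25,083.4358 × 1.235432) = 43.57522.

43.58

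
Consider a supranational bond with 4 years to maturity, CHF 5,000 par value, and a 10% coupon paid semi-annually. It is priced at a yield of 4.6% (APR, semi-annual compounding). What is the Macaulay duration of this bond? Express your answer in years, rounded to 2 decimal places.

Periodic yield y = 0.023. Discount each cash flow and weight by its period:
  t   CF        PV=CF/(1+0.023)^t    t·PV
  1       250.00       244.3793       244.3793
  2       250.00       238.8849       477.7698
  3       250.00       233.5141       700.5423
  4       250.00       228.2640       913.0561
  5       250.00       223.1320     1,115.6600
  6       250.00       218.1153     1,308.6920
  7       250.00       213.2115     1,492.4803
  8     5,250.00     4,376.7751    35,014.2010
  Σ                  5,976.2763    41,266.7808
Price P = Σ PV = 5,976.2763.
Macaulay duration = Σ(t·PV) / P = 41,266.7808 / 5,976.2763 = 6.90510 half-year periods.
In years: 6.90510 / 2 = 3.45255 years.

3.45 years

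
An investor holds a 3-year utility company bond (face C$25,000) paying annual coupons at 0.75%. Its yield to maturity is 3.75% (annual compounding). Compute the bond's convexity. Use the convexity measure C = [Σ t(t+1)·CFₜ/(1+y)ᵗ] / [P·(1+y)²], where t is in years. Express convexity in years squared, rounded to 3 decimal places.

With y = 0.0375:
  t   CF        PV=CF/(1+0.0375)^t    t·PV        t(t+1)·PV
  1       187.50       180.7229       180.7229         361.4458
  2       187.50       174.1907       348.3815       1,045.1444
  3    25,187.50    22,553.8531    67,661.5593     270,646.2371
  Σ                 22,908.7667    68,190.6637     272,052.8274
P = 22,908.7667.
Convexity = Σ t(t+1)·PV / [P·(1+y)²] = 272,052.8274 / (22,908.7667 × 1.076406) = 11.03254.

11.033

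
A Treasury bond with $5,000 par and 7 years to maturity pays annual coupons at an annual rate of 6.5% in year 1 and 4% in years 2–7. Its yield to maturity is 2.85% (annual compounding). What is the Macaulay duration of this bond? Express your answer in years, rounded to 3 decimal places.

6.156 years

Periodic yield y = 0.0285. Discount each cash flow and weight by its year:
  t   CF        PV=CF/(1+0.0285)^t    t·PV
  1       325.00       315.9942       315.9942
  2       200.00       189.0695       378.1389
  3       200.00       183.8303       551.4909
  4       200.00       178.7363       714.9453
  5       200.00       173.7835       868.9175
  6       200.00       168.9679     1,013.8074
  7     5,200.00     4,271.4298    29,900.0085
  Σ                  5,481.8114    33,743.3027
Price P = Σ PV = 5,481.8114.
Macaulay duration = Σ(t·PV) / P = 33,743.3027 / 5,481.8114 = 6.15550 years.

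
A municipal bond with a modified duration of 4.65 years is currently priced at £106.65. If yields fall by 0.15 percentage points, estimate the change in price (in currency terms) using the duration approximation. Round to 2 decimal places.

+£0.74

Duration approximation: ΔP/P ≈ -D_mod · Δy = -4.65 × (-0.0015) = +0.006975.
ΔP ≈ 106.65 × (+0.006975) = +0.74388375.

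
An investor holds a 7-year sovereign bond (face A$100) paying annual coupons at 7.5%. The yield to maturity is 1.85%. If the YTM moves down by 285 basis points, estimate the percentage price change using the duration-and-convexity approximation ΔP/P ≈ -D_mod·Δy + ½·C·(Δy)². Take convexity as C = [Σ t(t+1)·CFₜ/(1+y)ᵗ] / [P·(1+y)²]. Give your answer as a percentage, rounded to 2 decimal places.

+18.25%

With y = 0.0185:
  t   CF        PV=CF/(1+0.0185)^t    t·PV        t(t+1)·PV
  1         7.50         7.3638         7.3638          14.7275
  2         7.50         7.2300        14.4600          43.3801
  3         7.50         7.0987        21.2961          85.1843
  4         7.50         6.9697        27.8790         139.3950
  5         7.50         6.8432        34.2158         205.2945
  6         7.50         6.7189        40.3131         282.1918
  7       107.50        94.5543       661.8800       5,295.0402
  Σ                    136.7785       807.4077       6,065.2133
P = 136.7785; D_Mac = 5.90303 yrs; D_mod = 5.79581 yrs; C = 42.74705.
Duration effect: -5.79581 × (-0.0285) = +0.165181
Convexity effect: 0.5 × 42.74705 × (-0.0285)² = +0.0173606
ΔP/P ≈ +0.165181 + 0.0173606 = +0.182541 = +18.2541%.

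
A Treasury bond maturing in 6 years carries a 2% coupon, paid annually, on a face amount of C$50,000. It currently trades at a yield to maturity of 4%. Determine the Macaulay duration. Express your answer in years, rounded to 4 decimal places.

5.6938 years

Periodic yield y = 0.04. Discount each cash flow and weight by its year:
  t   CF        PV=CF/(1+0.04)^t    t·PV
  1     1,000.00       961.5385       961.5385
  2     1,000.00       924.5562     1,849.1124
  3     1,000.00       888.9964     2,666.9891
  4     1,000.00       854.8042     3,419.2168
  5     1,000.00       821.9271     4,109.6355
  6    51,000.00    40,306.0408   241,836.2449
  Σ                 44,757.8631   254,842.7371
Price P = Σ PV = 44,757.8631.
Macaulay duration = Σ(t·PV) / P = 254,842.7371 / 44,757.8631 = 5.69381 years.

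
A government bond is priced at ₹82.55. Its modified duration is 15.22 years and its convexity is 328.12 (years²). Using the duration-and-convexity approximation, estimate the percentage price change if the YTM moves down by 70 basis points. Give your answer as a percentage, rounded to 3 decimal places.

+11.458%

Duration effect: -D_mod·Δy = -15.22 × (-0.007) = +0.106540
Convexity effect: ½·C·(Δy)² = 0.5 × 328.12 × (-0.007)² = +0.00803894
ΔP/P ≈ +0.106540 + 0.00803894 = +0.11457894
= +11.457894%.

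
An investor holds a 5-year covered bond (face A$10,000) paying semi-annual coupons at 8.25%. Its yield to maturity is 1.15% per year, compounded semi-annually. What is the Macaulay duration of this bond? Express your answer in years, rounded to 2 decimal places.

4.32 years

Periodic yield y = 0.00575. Discount each cash flow and weight by its period:
  t   CF        PV=CF/(1+0.00575)^t    t·PV
  1       412.50       410.1417       410.1417
  2       412.50       407.7969       815.5937
  3       412.50       405.4654     1,216.3963
  4       412.50       403.1473     1,612.5893
  5       412.50       400.8425     2,004.2124
  6       412.50       398.5508     2,391.3049
  7       412.50       396.2723     2,773.9058
  8       412.50       394.0067     3,152.0537
  9       412.50       391.7541     3,525.7872
  10   10,412.50     9,832.2882    98,322.8825
  Σ                 13,440.2659   116,224.8674
Price P = Σ PV = 13,440.2659.
Macaulay duration = Σ(t·PV) / P = 116,224.8674 / 13,440.2659 = 8.64751 half-year periods.
In years: 8.64751 / 2 = 4.32376 years.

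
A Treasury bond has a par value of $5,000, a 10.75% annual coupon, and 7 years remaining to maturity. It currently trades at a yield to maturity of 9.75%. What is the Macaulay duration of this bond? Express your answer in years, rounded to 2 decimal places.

Periodic yield y = 0.0975. Discount each cash flow and weight by its year:
  t   CF        PV=CF/(1+0.0975)^t    t·PV
  1       537.50       489.7494       489.7494
  2       537.50       446.2409       892.4819
  3       537.50       406.5977     1,219.7930
  4       537.50       370.4762     1,481.9049
  5       537.50       337.5638     1,687.8188
  6       537.50       307.5752     1,845.4511
  7     5,537.50     2,887.2344    20,210.6405
  Σ                  5,245.4376    27,827.8397
Price P = Σ PV = 5,245.4376.
Macaulay duration = Σ(t·PV) / P = 27,827.8397 / 5,245.4376 = 5.30515 years.

5.31 years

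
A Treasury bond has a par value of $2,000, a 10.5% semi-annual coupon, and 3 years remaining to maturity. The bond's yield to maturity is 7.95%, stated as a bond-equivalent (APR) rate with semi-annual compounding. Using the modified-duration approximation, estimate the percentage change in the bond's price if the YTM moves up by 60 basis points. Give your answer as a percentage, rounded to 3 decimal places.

-1.537%

Periodic yield y = 0.03975. Modified duration first:
  t   CF        PV=CF/(1+0.03975)^t    t·PV
  1       105.00       100.9858       100.9858
  2       105.00        97.1251       194.2502
  3       105.00        93.4120       280.2359
  4       105.00        89.8408       359.3632
  5       105.00        86.4061       432.0307
  6     2,105.00     1,666.0135     9,996.0812
  Σ                  2,133.7834    11,362.9470
P = 2,133.7834; D_Mac = 5.32526 half-year periods = 2.66263 yrs; D_mod = 2.66263/(1+0.03975) = 2.56084 yrs.
ΔP/P ≈ -D_mod · Δy = -2.56084 × (+0.006) = -0.015365 = -1.5365%.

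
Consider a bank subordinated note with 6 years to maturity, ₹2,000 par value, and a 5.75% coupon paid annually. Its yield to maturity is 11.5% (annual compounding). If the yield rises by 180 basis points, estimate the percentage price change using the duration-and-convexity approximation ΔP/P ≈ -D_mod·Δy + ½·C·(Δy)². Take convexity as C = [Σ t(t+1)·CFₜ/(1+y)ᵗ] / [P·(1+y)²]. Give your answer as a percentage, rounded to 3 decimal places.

With y = 0.115:
  t   CF        PV=CF/(1+0.115)^t    t·PV        t(t+1)·PV
  1       115.00       103.1390       103.1390         206.2780
  2       115.00        92.5014       185.0027         555.0081
  3       115.00        82.9609       248.8826         995.5303
  4       115.00        74.4044       297.6174       1,488.0872
  5       115.00        66.7304       333.6518       2,001.9110
  6     2,115.00     1,100.6802     6,604.0814      46,228.5698
  Σ                  1,520.4162     7,772.3750      51,475.3844
P = 1,520.4162; D_Mac = 5.11200 yrs; D_mod = 4.58476 yrs; C = 27.23249.
Duration effect: -4.58476 × (+0.018) = -0.082526
Convexity effect: 0.5 × 27.23249 × (0.018)² = +0.0044117
ΔP/P ≈ -0.082526 + 0.0044117 = -0.078114 = -7.8114%.

-7.811%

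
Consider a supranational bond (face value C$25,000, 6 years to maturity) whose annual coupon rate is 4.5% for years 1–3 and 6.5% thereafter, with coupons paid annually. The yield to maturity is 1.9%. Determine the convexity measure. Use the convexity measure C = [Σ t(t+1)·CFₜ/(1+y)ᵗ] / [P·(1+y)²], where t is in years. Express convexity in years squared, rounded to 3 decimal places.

With y = 0.019:
  t   CF        PV=CF/(1+0.019)^t    t·PV        t(t+1)·PV
  1     1,125.00     1,104.0236     1,104.0236       2,208.0471
  2     1,125.00     1,083.4382     2,166.8765       6,500.6294
  3     1,125.00     1,063.2367     3,189.7102      12,758.8407
  4     1,625.00     1,507.1505     6,028.6021      30,143.0105
  5     1,625.00     1,479.0486     7,395.2430      44,371.4581
  6    26,625.00    23,781.7885   142,690.7310     998,835.1169
  Σ                 30,018.6861   162,575.1863   1,094,817.1027
P = 30,018.6861.
Convexity = Σ t(t+1)·PV / [P·(1+y)²] = 1,094,817.1027 / (30,018.6861 × 1.038361) = 35.12380.

35.124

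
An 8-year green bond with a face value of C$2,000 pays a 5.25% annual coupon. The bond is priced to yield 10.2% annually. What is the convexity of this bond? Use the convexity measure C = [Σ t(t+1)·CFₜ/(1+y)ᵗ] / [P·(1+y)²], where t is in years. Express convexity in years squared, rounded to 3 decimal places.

44.719

With y = 0.102:
  t   CF        PV=CF/(1+0.102)^t    t·PV        t(t+1)·PV
  1       105.00        95.2813        95.2813         190.5626
  2       105.00        86.4622       172.9243         518.7730
  3       105.00        78.4593       235.3779         941.5118
  4       105.00        71.1972       284.7888       1,423.9440
  5       105.00        64.6073       323.0363       1,938.2178
  6       105.00        58.6273       351.7637       2,462.3457
  7       105.00        53.2008       372.4056       2,979.2446
  8     2,105.00       967.8306     7,742.6447      69,683.8024
  Σ                  1,475.6659     9,578.2226      80,138.4019
P = 1,475.6659.
Convexity = Σ t(t+1)·PV / [P·(1+y)²] = 80,138.4019 / (1,475.6659 × 1.214404) = 44.71873.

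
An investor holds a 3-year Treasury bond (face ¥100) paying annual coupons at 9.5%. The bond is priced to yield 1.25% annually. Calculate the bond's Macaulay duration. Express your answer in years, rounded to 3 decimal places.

2.774 years

Periodic yield y = 0.0125. Discount each cash flow and weight by its year:
  t   CF        PV=CF/(1+0.0125)^t    t·PV
  1         9.50         9.3827         9.3827
  2         9.50         9.2669        18.5338
  3       109.50       105.4943       316.4829
  Σ                    124.1439       344.3994
Price P = Σ PV = 124.1439.
Macaulay duration = Σ(t·PV) / P = 344.3994 / 124.1439 = 2.77420 years.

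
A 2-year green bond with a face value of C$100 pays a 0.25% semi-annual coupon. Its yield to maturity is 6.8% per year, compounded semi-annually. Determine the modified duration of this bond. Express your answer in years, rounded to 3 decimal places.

Periodic yield y = 0.034. First find Macaulay duration:
  t   CF        PV=CF/(1+0.034)^t    t·PV
  1        0.125         0.1209         0.1209
  2        0.125         0.1169         0.2338
  3        0.125         0.1131         0.3392
  4      100.125        87.5912       350.3647
  Σ                     87.9421       351.0586
P = 87.9421; Macaulay duration = 351.0586 / 87.9421 = 3.99193 half-year periods = 1.99597 years.
Modified duration = D_Mac / (1 + y) = 1.99597 / 1.034 = 1.93033 years.

1.930 years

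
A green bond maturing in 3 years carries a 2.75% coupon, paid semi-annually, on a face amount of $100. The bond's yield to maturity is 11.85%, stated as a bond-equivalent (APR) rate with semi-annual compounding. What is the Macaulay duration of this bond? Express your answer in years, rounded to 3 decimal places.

2.883 years

Periodic yield y = 0.05925. Discount each cash flow and weight by its period:
  t   CF        PV=CF/(1+0.05925)^t    t·PV
  1        1.375         1.2981         1.2981
  2        1.375         1.2255         2.4510
  3        1.375         1.1569         3.4708
  4        1.375         1.0922         4.3689
  5        1.375         1.0311         5.1556
  6      101.375        71.7695       430.6171
  Σ                     77.5734       447.3614
Price P = Σ PV = 77.5734.
Macaulay duration = Σ(t·PV) / P = 447.3614 / 77.5734 = 5.76695 half-year periods.
In years: 5.76695 / 2 = 2.88347 years.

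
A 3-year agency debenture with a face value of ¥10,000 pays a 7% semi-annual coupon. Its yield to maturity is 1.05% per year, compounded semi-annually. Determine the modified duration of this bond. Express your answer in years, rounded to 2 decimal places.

2.76 years

Periodic yield y = 0.00525. First find Macaulay duration:
  t   CF        PV=CF/(1+0.00525)^t    t·PV
  1       350.00       348.1721       348.1721
  2       350.00       346.3537       692.7075
  3       350.00       344.5449     1,033.6346
  4       350.00       342.7455     1,370.9819
  5       350.00       340.9554     1,704.7772
  6    10,350.00    10,029.8828    60,179.2969
  Σ                 11,752.6544    65,329.5702
P = 11,752.6544; Macaulay duration = 65,329.5702 / 11,752.6544 = 5.55871 half-year periods = 2.77935 years.
Modified duration = D_Mac / (1 + y) = 2.77935 / 1.00525 = 2.76484 years.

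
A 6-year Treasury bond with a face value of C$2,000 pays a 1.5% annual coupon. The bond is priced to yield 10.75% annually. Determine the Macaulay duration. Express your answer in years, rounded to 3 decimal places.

5.705 years

Periodic yield y = 0.1075. Discount each cash flow and weight by its year:
  t   CF        PV=CF/(1+0.1075)^t    t·PV
  1        30.00        27.0880        27.0880
  2        30.00        24.4587        48.9174
  3        30.00        22.0846        66.2539
  4        30.00        19.9410        79.7639
  5        30.00        18.0054        90.0270
  6     2,030.00     1,100.1037     6,600.6222
  Σ                  1,211.6815     6,912.6725
Price P = Σ PV = 1,211.6815.
Macaulay duration = Σ(t·PV) / P = 6,912.6725 / 1,211.6815 = 5.70502 years.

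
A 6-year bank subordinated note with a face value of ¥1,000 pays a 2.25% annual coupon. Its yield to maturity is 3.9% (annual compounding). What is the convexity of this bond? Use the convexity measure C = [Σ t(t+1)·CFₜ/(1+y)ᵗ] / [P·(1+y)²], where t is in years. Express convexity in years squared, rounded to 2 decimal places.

With y = 0.039:
  t   CF        PV=CF/(1+0.039)^t    t·PV        t(t+1)·PV
  1        22.50        21.6554        21.6554          43.3109
  2        22.50        20.8426        41.6852         125.0555
  3        22.50        20.0602        60.1807         240.7227
  4        22.50        19.3072        77.2290         386.1449
  5        22.50        18.5825        92.9126         557.4758
  6     1,022.50       812.7744     4,876.6466      34,136.5260
  Σ                    913.2224     5,170.3095      35,489.2358
P = 913.2224.
Convexity = Σ t(t+1)·PV / [P·(1+y)²] = 35,489.2358 / (913.2224 × 1.079521) = 35.99888.

36.00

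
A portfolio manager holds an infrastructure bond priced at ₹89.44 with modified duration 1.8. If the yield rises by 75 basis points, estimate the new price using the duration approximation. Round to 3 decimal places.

Duration approximation: ΔP/P ≈ -D_mod · Δy = -1.8 × (+0.0075) = -0.013500.
New price ≈ 89.44 × (1 - 0.013500) = 88.23256.

₹88.233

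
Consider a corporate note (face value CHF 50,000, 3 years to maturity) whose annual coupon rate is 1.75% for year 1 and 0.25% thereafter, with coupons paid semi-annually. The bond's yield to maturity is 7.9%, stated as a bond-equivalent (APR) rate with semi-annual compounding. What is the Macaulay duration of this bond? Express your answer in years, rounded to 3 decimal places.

2.950 years

Periodic yield y = 0.0395. Discount each cash flow and weight by its period:
  t   CF        PV=CF/(1+0.0395)^t    t·PV
  1       437.50       420.8754       420.8754
  2       437.50       404.8826       809.7651
  3        62.50        55.6425       166.9275
  4        62.50        53.5281       214.1125
  5        62.50        51.4941       257.4705
  6    50,062.50    39,679.4434   238,076.6604
  Σ                 40,665.8661   239,945.8114
Price P = Σ PV = 40,665.8661.
Macaulay duration = Σ(t·PV) / P = 239,945.8114 / 40,665.8661 = 5.90042 half-year periods.
In years: 5.90042 / 2 = 2.95021 years.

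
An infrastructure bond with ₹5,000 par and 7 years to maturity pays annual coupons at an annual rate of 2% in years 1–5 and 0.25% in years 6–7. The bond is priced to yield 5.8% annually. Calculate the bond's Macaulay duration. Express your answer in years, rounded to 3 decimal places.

Periodic yield y = 0.058. Discount each cash flow and weight by its year:
  t   CF        PV=CF/(1+0.058)^t    t·PV
  1       100.00        94.5180        94.5180
  2       100.00        89.3364       178.6729
  3       100.00        84.4390       253.3170
  4       100.00        79.8100       319.2400
  5       100.00        75.4348       377.1739
  6        12.50         8.9124        53.4746
  7     5,012.50     3,377.9616    23,645.7314
  Σ                  3,810.4122    24,922.1277
Price P = Σ PV = 3,810.4122.
Macaulay duration = Σ(t·PV) / P = 24,922.1277 / 3,810.4122 = 6.54053 years.

6.541 years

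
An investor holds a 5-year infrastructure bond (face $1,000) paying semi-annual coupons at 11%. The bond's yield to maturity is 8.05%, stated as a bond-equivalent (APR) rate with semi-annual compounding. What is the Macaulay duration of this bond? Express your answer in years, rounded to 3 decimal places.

Periodic yield y = 0.04025. Discount each cash flow and weight by its period:
  t   CF        PV=CF/(1+0.04025)^t    t·PV
  1        55.00        52.8719        52.8719
  2        55.00        50.8262       101.6523
  3        55.00        48.8596       146.5787
  4        55.00        46.9691       187.8762
  5        55.00        45.1517       225.7585
  6        55.00        43.4047       260.4280
  7        55.00        41.7252       292.0765
  8        55.00        40.1108       320.8861
  9        55.00        38.5588       347.0289
  10    1,055.00       711.0092     7,110.0919
  Σ                  1,119.4870     9,045.2490
Price P = Σ PV = 1,119.4870.
Macaulay duration = Σ(t·PV) / P = 9,045.2490 / 1,119.4870 = 8.07982 half-year periods.
In years: 8.07982 / 2 = 4.03991 years.

4.040 years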